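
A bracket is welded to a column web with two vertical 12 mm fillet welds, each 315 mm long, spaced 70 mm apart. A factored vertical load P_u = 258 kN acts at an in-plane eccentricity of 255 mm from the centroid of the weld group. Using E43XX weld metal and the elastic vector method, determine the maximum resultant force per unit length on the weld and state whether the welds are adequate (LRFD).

E43XX → F_EXX = 430 MPa.
Total weld length L_w = 630 mm. Treat welds as unit-width lines.
Polar moment about centroid: J = 2[d³/12 + d(b/2)²] = 2[315³/12 + 315×35²] = 5981000 mm³.
Direct shear f_v = P/L_w = 258×10³ / 630 = 409.5 N/mm (vertical).
Torsion M = P·e = 258×10³ × 255 = 65790000 N·mm.
Critical point at (x, y) = (35, 157.5) from centroid. f_tx = M·y/J = 1732 N/mm; f_ty = M·x/J = 385 N/mm.
Resultant f_max = √[f_tx² + (f_v + f_ty)²] = √[1732² + (409.5 + 385)²] = 1906 N/mm.
Capacity per unit length: φr_n = 0.75 × 0.6 × 430 × (0.707 × 12) = 1642 N/mm.
1906 > 1642 → NOT adequate.

f_max ≈ 1910 N/mm; NOT adequate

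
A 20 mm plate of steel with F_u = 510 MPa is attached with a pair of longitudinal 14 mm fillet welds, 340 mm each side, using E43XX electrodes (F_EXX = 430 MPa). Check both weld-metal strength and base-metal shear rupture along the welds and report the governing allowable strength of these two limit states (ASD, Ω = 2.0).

R_n/Ω ≈ 868 kN (weld metal governs)

t_e = 0.707 × 14 = 9.898 mm; L = 680 mm.
Weld metal: R_n/Ω = (1/2.0) × 0.6 × 430 × 9.898 × 680 × 10⁻³ = 868.3 kN.
Base metal (shear rupture): R_n/Ω = (1/2.0) × 0.6 × 510 × 20 × 680 × 10⁻³ = 2081 kN.
Governing: weld metal.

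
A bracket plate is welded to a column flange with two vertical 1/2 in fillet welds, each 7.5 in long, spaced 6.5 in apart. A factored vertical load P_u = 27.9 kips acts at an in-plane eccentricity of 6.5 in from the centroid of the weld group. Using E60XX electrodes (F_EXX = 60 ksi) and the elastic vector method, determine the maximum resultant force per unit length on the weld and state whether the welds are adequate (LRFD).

f_max ≈ 5.34 kip/in; adequate

Total weld length L_w = 15 in. Treat welds as unit-width lines.
Polar moment about centroid: J = 2[d³/12 + d(b/2)²] = 2[7.5³/12 + 7.5×3.25²] = 228.8 in³.
Direct shear f_v = P/L_w = 27.9 / 15 = 1.86 kip/in (vertical).
Torsion M = P·e = 27.9 × 6.5 = 181.35 kip·in.
Critical point at (x, y) = (3.25, 3.75) from centroid. f_tx = M·y/J = 2.973 kip/in; f_ty = M·x/J = 2.577 kip/in.
Resultant f_max = √[f_tx² + (f_v + f_ty)²] = √[2.973² + (1.86 + 2.577)²] = 5.341 kip/in.
Capacity per unit length: φr_n = 0.75 × 0.6 × 60 × (0.707 × 0.5) = 9.544 kip/in.
5.341 ≤ 9.544 → adequate.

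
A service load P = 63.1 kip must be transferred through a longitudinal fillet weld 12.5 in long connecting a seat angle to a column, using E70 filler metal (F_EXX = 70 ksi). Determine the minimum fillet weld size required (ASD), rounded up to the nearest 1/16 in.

w = 3/8 in

Total weld length L = 12.5 in.
Required throat t_e = P × Ω / (0.6 F_EXX × L) = 63.1 × 2.0 / (0.6 × 70 × 12.5) = 0.2404 in.
Required leg w = t_e / 0.707 = 0.34 in → use 3/8 in.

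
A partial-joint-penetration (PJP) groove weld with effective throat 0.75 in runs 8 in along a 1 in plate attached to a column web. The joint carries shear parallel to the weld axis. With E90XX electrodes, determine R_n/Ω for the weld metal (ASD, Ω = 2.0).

R_n/Ω ≈ 162 kip

E90XX → F_EXX = 90 ksi.
Effective throat (given) t_e = 0.75 in.
A_we = 0.75 × 8 = 6 in².
F_nw = 0.6 F_EXX = 54 ksi.
R_n/Ω = (54 × 6) / 2.0 = 162 kip.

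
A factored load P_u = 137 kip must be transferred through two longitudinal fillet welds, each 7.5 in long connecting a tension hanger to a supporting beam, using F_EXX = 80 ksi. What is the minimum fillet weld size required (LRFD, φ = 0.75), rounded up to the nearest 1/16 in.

w = 3/8 in

Total weld length L = 15 in.
Required throat t_e = P_u / (φ × 0.6 F_EXX × L) = 137 / (0.75 × 0.6 × 80 × 15) = 0.2537 in.
Required leg w = t_e / 0.707 = 0.3588 in → use 3/8 in.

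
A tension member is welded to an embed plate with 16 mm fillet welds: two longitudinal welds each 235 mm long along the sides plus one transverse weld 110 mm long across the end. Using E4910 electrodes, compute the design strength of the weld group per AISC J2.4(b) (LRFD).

E49XX → F_EXX = 490 MPa.
t_e = 0.707 × 16 = 11.31 mm.
R_nwl = 0.6 × 490 × 11.31 × 470 × 10⁻³ = 1563 kN (longitudinal, 2 welds).
R_nwt = 0.6 × 490 × 11.31 × 110 × 10⁻³ = 365.8 kN (transverse, base value).
(i) R_nwl + R_nwt = 1929 kN; (ii) 0.85 R_nwl + 1.5 R_nwt = 1877 kN.
R_n = max = 1929 kN [governs: (i)]; φR_n = 1447 kN.

φR_n ≈ 1450 kN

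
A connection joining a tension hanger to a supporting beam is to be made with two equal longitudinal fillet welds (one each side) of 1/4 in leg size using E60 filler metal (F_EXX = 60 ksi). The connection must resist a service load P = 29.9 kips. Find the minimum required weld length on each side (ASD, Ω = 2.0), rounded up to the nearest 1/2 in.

L = 5 in on each side

Throat t_e = 0.707 × 0.25 = 0.1767 in.
r_n/Ω = (0.6 × 60 × 0.1767) / 2.0 = 3.181 kip/in.
L_req = P / (r_n/Ω) = 29.9 / 3.181 = 9.398 in total.
Per side: 9.398 / 2 = 4.699 in.
Round up → use L = 5 in on each side.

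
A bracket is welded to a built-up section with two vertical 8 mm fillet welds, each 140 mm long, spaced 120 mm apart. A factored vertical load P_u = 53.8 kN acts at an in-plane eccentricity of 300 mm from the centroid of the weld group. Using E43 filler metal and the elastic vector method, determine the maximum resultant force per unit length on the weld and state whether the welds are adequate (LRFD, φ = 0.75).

E43XX → F_EXX = 430 MPa.
Total weld length L_w = 280 mm. Treat welds as unit-width lines.
Polar moment about centroid: J = 2[d³/12 + d(b/2)²] = 2[140³/12 + 140×60²] = 1465000 mm³.
Direct shear f_v = P/L_w = 53.8×10³ / 280 = 192.1 N/mm (vertical).
Torsion M = P·e = 53.8×10³ × 300 = 16140000 N·mm.
Critical point at (x, y) = (60, 70) from centroid. f_tx = M·y/J = 771 N/mm; f_ty = M·x/J = 660.9 N/mm.
Resultant f_max = √[f_tx² + (f_v + f_ty)²] = √[771² + (192.1 + 660.9)²] = 1150 N/mm.
Capacity per unit length: φr_n = 0.75 × 0.6 × 430 × (0.707 × 8) = 1094 N/mm.
1150 > 1094 → NOT adequate.

f_max ≈ 1150 N/mm; NOT adequate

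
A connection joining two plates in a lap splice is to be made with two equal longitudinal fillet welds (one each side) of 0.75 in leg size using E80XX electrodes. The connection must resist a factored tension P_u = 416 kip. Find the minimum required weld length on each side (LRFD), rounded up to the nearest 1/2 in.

L = 11 in on each side

E80XX → F_EXX = 80 ksi.
Throat t_e = 0.707 × 0.75 = 0.5302 in.
φr_n = 0.75 × 0.6 × 80 × 0.5302 = 19.09 kip/in.
L_req = P_u / φr_n = 416 / 19.09 = 21.79 in total.
Per side: 21.79 / 2 = 10.9 in.
Round up → use L = 11 in on each side.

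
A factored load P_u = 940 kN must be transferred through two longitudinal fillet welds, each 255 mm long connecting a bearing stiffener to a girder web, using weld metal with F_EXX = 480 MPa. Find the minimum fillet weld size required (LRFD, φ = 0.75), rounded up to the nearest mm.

Total weld length L = 510 mm.
Required throat t_e = P_u / (φ × 0.6 F_EXX × L) = 940 / (0.75 × 0.6 × 480 × 510 × 10⁻³) = 8.533 mm.
Required leg w = t_e / 0.707 = 12.07 mm → use 13 mm.

w = 13 mm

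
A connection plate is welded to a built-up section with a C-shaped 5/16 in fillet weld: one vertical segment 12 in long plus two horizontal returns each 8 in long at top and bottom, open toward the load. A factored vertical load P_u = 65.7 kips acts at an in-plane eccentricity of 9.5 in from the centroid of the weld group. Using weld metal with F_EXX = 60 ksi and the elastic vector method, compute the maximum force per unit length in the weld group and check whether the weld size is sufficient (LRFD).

f_max ≈ 7.47 kip/in; NOT adequate

Total weld length L_w = 28 in. Treat welds as unit-width lines.
Centroid: x̄ = 2×8×4 / 28 = 2.286 in from the vertical weld.
Polar moment about centroid: J = I_x + I_y = [12³/12 + 2×8×6²] + [12×2.286² + 2(8³/12 + 8×1.714²)] = 915 in³.
Direct shear f_v = P/L_w = 65.7 / 28 = 2.346 kip/in (vertical).
Torsion M = P·e = 65.7 × 9.5 = 624.15 kip·in.
Critical point at (x, y) = (5.714, 6) from centroid. f_tx = M·y/J = 4.093 kip/in; f_ty = M·x/J = 3.898 kip/in.
Resultant f_max = √[f_tx² + (f_v + f_ty)²] = √[4.093² + (2.346 + 3.898)²] = 7.466 kip/in.
Capacity per unit length: φr_n = 0.75 × 0.6 × 60 × (0.707 × 0.3125) = 5.965 kip/in.
7.466 > 5.965 → NOT adequate.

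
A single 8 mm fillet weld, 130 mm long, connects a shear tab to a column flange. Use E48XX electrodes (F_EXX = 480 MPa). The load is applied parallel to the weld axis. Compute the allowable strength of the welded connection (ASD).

R_n/Ω ≈ 106 kN

Effective throat t_e = 0.707 × 8 = 5.656 mm.
Total length L = 130 mm; A_we = 5.656 × 130 = 735.3 mm².
F_nw = 0.6 F_EXX = 0.6 × 480 = 288 MPa.
R_n = 288 × 735.3 × 10⁻³ = 211.8 kN; R_n/Ω = 211.8/2.0 = 105.9 kN.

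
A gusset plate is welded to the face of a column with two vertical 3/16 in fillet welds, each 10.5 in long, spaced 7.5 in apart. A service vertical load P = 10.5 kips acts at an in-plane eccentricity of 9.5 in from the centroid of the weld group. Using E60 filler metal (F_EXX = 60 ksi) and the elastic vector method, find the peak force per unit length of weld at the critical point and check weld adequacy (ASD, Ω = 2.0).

Total weld length L_w = 21 in. Treat welds as unit-width lines.
Polar moment about centroid: J = 2[d³/12 + d(b/2)²] = 2[10.5³/12 + 10.5×3.75²] = 488.2 in³.
Direct shear f_v = P/L_w = 10.5 / 21 = 0.5 kip/in (vertical).
Torsion M = P·e = 10.5 × 9.5 = 99.75 kip·in.
Critical point at (x, y) = (3.75, 5.25) from centroid. f_tx = M·y/J = 1.073 kip/in; f_ty = M·x/J = 0.7661 kip/in.
Resultant f_max = √[f_tx² + (f_v + f_ty)²] = √[1.073² + (0.5 + 0.7661)²] = 1.659 kip/in.
Capacity per unit length: r_n/Ω = (1/2.0) × 0.6 × 60 × (0.707 × 0.1875) = 2.386 kip/in.
1.659 ≤ 2.386 → adequate.

f_max ≈ 1.66 kip/in; adequate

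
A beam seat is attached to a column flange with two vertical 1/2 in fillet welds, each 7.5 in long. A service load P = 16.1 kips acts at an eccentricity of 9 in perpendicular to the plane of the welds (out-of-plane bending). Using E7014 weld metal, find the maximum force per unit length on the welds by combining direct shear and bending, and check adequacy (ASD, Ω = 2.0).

E70XX → F_EXX = 70 ksi.
L_w = 2 × 7.5 = 15 in; section modulus (unit throat) S = 2 × L²/6 = 18.75 in².
Direct shear f_v = P/L_w = 16.1/15 = 1.073 kip/in.
Moment M = P × e = 16.1 × 9 = 144.9 kip·in; bending f_b = M/S = 7.728 kip/in.
f_max = √(f_v² + f_b²) = √(1.073² + 7.728²) = 7.802 kip/in.
r_n/Ω = (1/2.0) × 0.6 × 70 × (0.707 × 0.5) = 7.423 kip/in → NOT adequate.

f_max ≈ 7.8 kip/in; NOT adequate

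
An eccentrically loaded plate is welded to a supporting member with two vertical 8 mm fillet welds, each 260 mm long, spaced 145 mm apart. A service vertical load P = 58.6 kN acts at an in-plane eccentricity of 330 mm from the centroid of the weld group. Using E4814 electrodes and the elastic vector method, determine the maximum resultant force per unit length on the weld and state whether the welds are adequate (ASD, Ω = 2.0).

f_max ≈ 572 N/mm; adequate

E48XX → F_EXX = 480 MPa.
Total weld length L_w = 520 mm. Treat welds as unit-width lines.
Polar moment about centroid: J = 2[d³/12 + d(b/2)²] = 2[260³/12 + 260×72.5²] = 5663000 mm³.
Direct shear f_v = P/L_w = 58.6×10³ / 520 = 112.7 N/mm (vertical).
Torsion M = P·e = 58.6×10³ × 330 = 19338000 N·mm.
Critical point at (x, y) = (72.5, 130) from centroid. f_tx = M·y/J = 444 N/mm; f_ty = M·x/J = 247.6 N/mm.
Resultant f_max = √[f_tx² + (f_v + f_ty)²] = √[444² + (112.7 + 247.6)²] = 571.8 N/mm.
Capacity per unit length: r_n/Ω = (1/2.0) × 0.6 × 480 × (0.707 × 8) = 814.5 N/mm.
571.8 ≤ 814.5 → adequate.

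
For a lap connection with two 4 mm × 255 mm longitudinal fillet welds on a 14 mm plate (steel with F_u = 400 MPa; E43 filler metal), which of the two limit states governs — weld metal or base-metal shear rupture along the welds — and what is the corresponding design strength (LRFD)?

E43XX → F_EXX = 430 MPa.
t_e = 0.707 × 4 = 2.828 mm; L = 510 mm.
Weld metal: φR_n = 0.75 × 0.6 × 430 × 2.828 × 510 × 10⁻³ = 279.1 kN.
Base metal (shear rupture): φR_n = 0.75 × 0.6 × 400 × 14 × 510 × 10⁻³ = 1285 kN.
Governing: weld metal.

φR_n ≈ 279 kN (weld metal governs)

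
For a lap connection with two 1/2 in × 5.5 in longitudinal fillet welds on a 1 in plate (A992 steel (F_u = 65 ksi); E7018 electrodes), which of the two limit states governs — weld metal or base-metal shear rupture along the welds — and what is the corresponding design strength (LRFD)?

φR_n ≈ 122 kips (weld metal governs)

E70XX → F_EXX = 70 ksi.
t_e = 0.707 × 0.5 = 0.3535 in; L = 11 in.
Weld metal: φR_n = 0.75 × 0.6 × 70 × 0.3535 × 11 = 122.5 kips.
Base metal (shear rupture): φR_n = 0.75 × 0.6 × 65 × 1 × 11 = 321.8 kips.
Governing: weld metal.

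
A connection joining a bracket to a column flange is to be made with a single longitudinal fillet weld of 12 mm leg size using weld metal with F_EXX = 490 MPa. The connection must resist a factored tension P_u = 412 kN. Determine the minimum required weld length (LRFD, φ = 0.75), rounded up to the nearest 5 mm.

L = 225 mm

Throat t_e = 0.707 × 12 = 8.484 mm.
φr_n = 0.75 × 0.6 × 490 × 8.484 × 10⁻³ = 1.871 kN/mm.
L_req = P_u / φr_n = 412 / 1.871 = 220.2 mm total.
Round up → use L = 225 mm.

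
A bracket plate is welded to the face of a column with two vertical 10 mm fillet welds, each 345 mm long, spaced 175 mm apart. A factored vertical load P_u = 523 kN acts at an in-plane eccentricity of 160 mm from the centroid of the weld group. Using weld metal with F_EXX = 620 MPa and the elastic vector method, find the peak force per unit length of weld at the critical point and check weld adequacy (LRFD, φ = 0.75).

f_max ≈ 1810 N/mm; adequate

Total weld length L_w = 690 mm. Treat welds as unit-width lines.
Polar moment about centroid: J = 2[d³/12 + d(b/2)²] = 2[345³/12 + 345×87.5²] = 12130000 mm³.
Direct shear f_v = P/L_w = 523×10³ / 690 = 758 N/mm (vertical).
Torsion M = P·e = 523×10³ × 160 = 83680000 N·mm.
Critical point at (x, y) = (87.5, 172.5) from centroid. f_tx = M·y/J = 1190 N/mm; f_ty = M·x/J = 603.8 N/mm.
Resultant f_max = √[f_tx² + (f_v + f_ty)²] = √[1190² + (758 + 603.8)²] = 1809 N/mm.
Capacity per unit length: φr_n = 0.75 × 0.6 × 620 × (0.707 × 10) = 1973 N/mm.
1809 ≤ 1973 → adequate.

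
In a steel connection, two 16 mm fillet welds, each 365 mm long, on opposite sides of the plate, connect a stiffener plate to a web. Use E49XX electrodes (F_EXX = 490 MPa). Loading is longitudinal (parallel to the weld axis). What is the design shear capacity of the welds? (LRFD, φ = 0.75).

φR_n ≈ 1820 kN

Effective throat t_e = 0.707 × 16 = 11.31 mm.
Total length L = 730 mm; A_we = 11.31 × 730 = 8258 mm².
F_nw = 0.6 F_EXX = 0.6 × 490 = 294 MPa.
φR_n = 0.75 × 294 × 8258 × 10⁻³ = 1821 kN.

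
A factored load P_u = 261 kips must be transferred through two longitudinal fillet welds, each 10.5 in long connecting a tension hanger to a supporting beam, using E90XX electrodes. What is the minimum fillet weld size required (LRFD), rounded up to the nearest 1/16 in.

E90XX → F_EXX = 90 ksi.
Total weld length L = 21 in.
Required throat t_e = P_u / (φ × 0.6 F_EXX × L) = 261 / (0.75 × 0.6 × 90 × 21) = 0.3069 in.
Required leg w = t_e / 0.707 = 0.4341 in → use 7/16 in.

w = 7/16 in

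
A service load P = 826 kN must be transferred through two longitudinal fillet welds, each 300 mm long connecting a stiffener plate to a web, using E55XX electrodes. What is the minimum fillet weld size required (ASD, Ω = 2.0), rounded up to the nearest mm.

w = 12 mm

E55XX → F_EXX = 550 MPa.
Total weld length L = 600 mm.
Required throat t_e = P × Ω / (0.6 F_EXX × L) = 826 × 2.0 / (0.6 × 550 × 600 × 10⁻³) = 8.343 mm.
Required leg w = t_e / 0.707 = 11.8 mm → use 12 mm.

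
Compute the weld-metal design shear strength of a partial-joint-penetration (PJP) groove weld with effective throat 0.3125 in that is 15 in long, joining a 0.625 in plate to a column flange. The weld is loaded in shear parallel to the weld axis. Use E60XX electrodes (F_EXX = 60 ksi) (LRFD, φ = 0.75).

φR_n ≈ 127 kips

Effective throat (given) t_e = 0.3125 in.
A_we = 0.3125 × 15 = 4.688 in².
F_nw = 0.6 F_EXX = 36 ksi.
φR_n = 0.75 × 36 × 4.688 = 126.6 kips.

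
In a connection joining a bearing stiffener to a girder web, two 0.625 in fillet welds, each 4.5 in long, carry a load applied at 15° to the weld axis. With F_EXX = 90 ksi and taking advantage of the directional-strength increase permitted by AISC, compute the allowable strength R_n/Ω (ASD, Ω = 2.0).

R_n/Ω ≈ 114 kips

t_e = 0.707 × 0.625 = 0.4419 in; A_we = 0.4419 × 9 = 3.977 in².
Directional factor: 1.0 + 0.5 sin^1.5(15°) = 1.066.
F_nw = 0.6 × 90 × 1.066 = 57.56 ksi.
R_n/Ω = (57.56 × 3.977) / 2.0 = 114.4 kips.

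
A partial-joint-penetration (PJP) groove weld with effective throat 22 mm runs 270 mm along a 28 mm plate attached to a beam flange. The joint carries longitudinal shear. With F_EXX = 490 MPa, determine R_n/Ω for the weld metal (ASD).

R_n/Ω ≈ 873 kN

Effective throat (given) t_e = 22 mm.
A_we = 22 × 270 = 5940 mm².
F_nw = 0.6 F_EXX = 294 MPa.
R_n/Ω = (294 × 5940) / 2.0 × 10⁻³ = 873.2 kN.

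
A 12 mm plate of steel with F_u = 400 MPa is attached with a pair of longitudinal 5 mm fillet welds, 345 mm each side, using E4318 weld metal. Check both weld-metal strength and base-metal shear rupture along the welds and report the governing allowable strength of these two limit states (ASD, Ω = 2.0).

E43XX → F_EXX = 430 MPa.
t_e = 0.707 × 5 = 3.535 mm; L = 690 mm.
Weld metal: R_n/Ω = (1/2.0) × 0.6 × 430 × 3.535 × 690 × 10⁻³ = 314.7 kN.
Base metal (shear rupture): R_n/Ω = (1/2.0) × 0.6 × 400 × 12 × 690 × 10⁻³ = 993.6 kN.
Governing: weld metal.

R_n/Ω ≈ 315 kN (weld metal governs)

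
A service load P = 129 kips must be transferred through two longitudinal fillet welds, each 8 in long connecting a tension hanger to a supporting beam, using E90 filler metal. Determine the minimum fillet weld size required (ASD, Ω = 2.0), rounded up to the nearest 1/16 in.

E90XX → F_EXX = 90 ksi.
Total weld length L = 16 in.
Required throat t_e = P × Ω / (0.6 F_EXX × L) = 129 × 2.0 / (0.6 × 90 × 16) = 0.2986 in.
Required leg w = t_e / 0.707 = 0.4224 in → use 7/16 in.

w = 7/16 in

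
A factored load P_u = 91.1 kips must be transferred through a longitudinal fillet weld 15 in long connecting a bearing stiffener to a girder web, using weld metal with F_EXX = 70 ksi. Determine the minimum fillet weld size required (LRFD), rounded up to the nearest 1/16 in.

Total weld length L = 15 in.
Required throat t_e = P_u / (φ × 0.6 F_EXX × L) = 91.1 / (0.75 × 0.6 × 70 × 15) = 0.1928 in.
Required leg w = t_e / 0.707 = 0.2727 in → use 5/16 in.

w = 5/16 in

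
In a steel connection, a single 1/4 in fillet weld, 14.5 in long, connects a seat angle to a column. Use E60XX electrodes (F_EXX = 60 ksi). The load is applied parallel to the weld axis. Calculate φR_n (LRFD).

Effective throat t_e = 0.707 × 0.25 = 0.1767 in.
Total length L = 14.5 in; A_we = 0.1767 × 14.5 = 2.563 in².
F_nw = 0.6 F_EXX = 0.6 × 60 = 36 ksi.
φR_n = 0.75 × 36 × 2.563 = 69.2 kip.

φR_n ≈ 69.2 kip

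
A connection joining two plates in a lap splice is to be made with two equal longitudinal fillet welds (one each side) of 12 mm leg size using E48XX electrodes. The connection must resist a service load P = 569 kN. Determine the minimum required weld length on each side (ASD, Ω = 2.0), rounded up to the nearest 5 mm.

E48XX → F_EXX = 480 MPa.
Throat t_e = 0.707 × 12 = 8.484 mm.
r_n/Ω = (0.6 × 480 × 8.484) / 2.0 = 1222 N/mm = 1.222 kN/mm.
L_req = P / (r_n/Ω) = 569 / 1.222 = 465.7 mm total.
Per side: 465.7 / 2 = 232.9 mm.
Round up → use L = 235 mm on each side.

L = 235 mm on each side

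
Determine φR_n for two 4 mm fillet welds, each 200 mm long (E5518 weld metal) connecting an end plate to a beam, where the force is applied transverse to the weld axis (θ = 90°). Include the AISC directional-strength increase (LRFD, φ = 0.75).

E55XX → F_EXX = 550 MPa.
t_e = 0.707 × 4 = 2.828 mm; A_we = 2.828 × 400 = 1131 mm².
Directional factor: 1.0 + 0.5 sin^1.5(90°) = 1.5.
F_nw = 0.6 × 550 × 1.5 = 495 MPa.
φR_n = 0.75 × 495 × 1131 × 10⁻³ = 420 kN.

φR_n ≈ 420 kN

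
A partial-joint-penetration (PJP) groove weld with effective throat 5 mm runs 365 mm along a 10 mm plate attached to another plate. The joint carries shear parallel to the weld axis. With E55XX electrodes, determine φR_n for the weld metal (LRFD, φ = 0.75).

φR_n ≈ 452 kN

E55XX → F_EXX = 550 MPa.
Effective throat (given) t_e = 5 mm.
A_we = 5 × 365 = 1825 mm².
F_nw = 0.6 F_EXX = 330 MPa.
φR_n = 0.75 × 330 × 1825 × 10⁻³ = 451.7 kN.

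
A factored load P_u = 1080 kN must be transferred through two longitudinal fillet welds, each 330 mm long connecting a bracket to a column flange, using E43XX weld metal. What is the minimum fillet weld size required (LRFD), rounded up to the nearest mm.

E43XX → F_EXX = 430 MPa.
Total weld length L = 660 mm.
Required throat t_e = P_u / (φ × 0.6 F_EXX × L) = 1080 / (0.75 × 0.6 × 430 × 660 × 10⁻³) = 8.457 mm.
Required leg w = t_e / 0.707 = 11.96 mm → use 12 mm.

w = 12 mm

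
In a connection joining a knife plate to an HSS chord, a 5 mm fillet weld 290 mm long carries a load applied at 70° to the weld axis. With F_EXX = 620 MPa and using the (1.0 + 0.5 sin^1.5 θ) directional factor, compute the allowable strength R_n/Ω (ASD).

t_e = 0.707 × 5 = 3.535 mm; A_we = 3.535 × 290 = 1025 mm².
Directional factor: 1.0 + 0.5 sin^1.5(70°) = 1.455.
F_nw = 0.6 × 620 × 1.455 = 541.4 MPa.
R_n/Ω = (541.4 × 1025) / 2.0 × 10⁻³ = 277.5 kN.

R_n/Ω ≈ 278 kN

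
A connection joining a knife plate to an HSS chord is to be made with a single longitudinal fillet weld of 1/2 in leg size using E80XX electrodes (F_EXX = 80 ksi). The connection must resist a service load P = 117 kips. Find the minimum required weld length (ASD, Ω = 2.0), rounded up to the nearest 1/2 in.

Throat t_e = 0.707 × 0.5 = 0.3535 in.
r_n/Ω = (0.6 × 80 × 0.3535) / 2.0 = 8.484 kip/in.
L_req = P / (r_n/Ω) = 117 / 8.484 = 13.79 in total.
Round up → use L = 14 in.

L = 14 in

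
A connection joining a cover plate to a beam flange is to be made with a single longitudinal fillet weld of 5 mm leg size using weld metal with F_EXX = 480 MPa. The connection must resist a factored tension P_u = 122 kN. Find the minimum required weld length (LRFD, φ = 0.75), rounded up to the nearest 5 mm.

L = 160 mm

Throat t_e = 0.707 × 5 = 3.535 mm.
φr_n = 0.75 × 0.6 × 480 × 3.535 × 10⁻³ = 0.7636 kN/mm.
L_req = P_u / φr_n = 122 / 0.7636 = 159.8 mm total.
Round up → use L = 160 mm.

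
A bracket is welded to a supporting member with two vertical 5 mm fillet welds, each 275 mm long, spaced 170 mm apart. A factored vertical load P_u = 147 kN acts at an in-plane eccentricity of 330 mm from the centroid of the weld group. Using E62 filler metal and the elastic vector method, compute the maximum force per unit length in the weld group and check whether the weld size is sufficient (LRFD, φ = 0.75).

f_max ≈ 1220 N/mm; NOT adequate

E62XX → F_EXX = 620 MPa.
Total weld length L_w = 550 mm. Treat welds as unit-width lines.
Polar moment about centroid: J = 2[d³/12 + d(b/2)²] = 2[275³/12 + 275×85²] = 7440000 mm³.
Direct shear f_v = P/L_w = 147×10³ / 550 = 267.3 N/mm (vertical).
Torsion M = P·e = 147×10³ × 330 = 48510000 N·mm.
Critical point at (x, y) = (85, 137.5) from centroid. f_tx = M·y/J = 896.5 N/mm; f_ty = M·x/J = 554.2 N/mm.
Resultant f_max = √[f_tx² + (f_v + f_ty)²] = √[896.5² + (267.3 + 554.2)²] = 1216 N/mm.
Capacity per unit length: φr_n = 0.75 × 0.6 × 620 × (0.707 × 5) = 986.3 N/mm.
1216 > 986.3 → NOT adequate.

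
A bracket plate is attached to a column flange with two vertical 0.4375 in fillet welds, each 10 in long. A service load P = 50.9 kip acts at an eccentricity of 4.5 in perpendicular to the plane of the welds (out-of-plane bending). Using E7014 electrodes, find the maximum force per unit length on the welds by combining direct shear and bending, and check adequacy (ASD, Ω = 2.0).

E70XX → F_EXX = 70 ksi.
L_w = 2 × 10 = 20 in; section modulus (unit throat) S = 2 × L²/6 = 33.33 in².
Direct shear f_v = P/L_w = 50.9/20 = 2.545 kip/in.
Moment M = P × e = 50.9 × 4.5 = 229.05 kip·in; bending f_b = M/S = 6.871 kip/in.
f_max = √(f_v² + f_b²) = √(2.545² + 6.871²) = 7.328 kip/in.
r_n/Ω = (1/2.0) × 0.6 × 70 × (0.707 × 0.4375) = 6.496 kip/in → NOT adequate.

f_max ≈ 7.33 kip/in; NOT adequate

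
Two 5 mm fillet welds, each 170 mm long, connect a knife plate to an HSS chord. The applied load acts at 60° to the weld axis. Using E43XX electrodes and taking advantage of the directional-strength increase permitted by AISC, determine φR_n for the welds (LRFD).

φR_n ≈ 326 kN

E43XX → F_EXX = 430 MPa.
t_e = 0.707 × 5 = 3.535 mm; A_we = 3.535 × 340 = 1202 mm².
Directional factor: 1.0 + 0.5 sin^1.5(60°) = 1.403.
F_nw = 0.6 × 430 × 1.403 = 362 MPa.
φR_n = 0.75 × 362 × 1202 × 10⁻³ = 326.3 kN.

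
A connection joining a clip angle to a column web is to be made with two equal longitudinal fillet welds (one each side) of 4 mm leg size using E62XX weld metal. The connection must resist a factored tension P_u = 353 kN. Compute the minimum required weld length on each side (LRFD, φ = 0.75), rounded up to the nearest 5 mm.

E62XX → F_EXX = 620 MPa.
Throat t_e = 0.707 × 4 = 2.828 mm.
φr_n = 0.75 × 0.6 × 620 × 2.828 × 10⁻³ = 0.789 kN/mm.
L_req = P_u / φr_n = 353 / 0.789 = 447.4 mm total.
Per side: 447.4 / 2 = 223.7 mm.
Round up → use L = 225 mm on each side.

L = 225 mm on each side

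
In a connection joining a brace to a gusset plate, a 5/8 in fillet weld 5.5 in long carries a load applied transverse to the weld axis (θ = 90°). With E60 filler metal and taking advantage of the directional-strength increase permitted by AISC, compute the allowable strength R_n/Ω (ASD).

E60XX → F_EXX = 60 ksi.
t_e = 0.707 × 0.625 = 0.4419 in; A_we = 0.4419 × 5.5 = 2.43 in².
Directional factor: 1.0 + 0.5 sin^1.5(90°) = 1.5.
F_nw = 0.6 × 60 × 1.5 = 54 ksi.
R_n/Ω = (54 × 2.43) / 2.0 = 65.62 kips.

R_n/Ω ≈ 65.6 kips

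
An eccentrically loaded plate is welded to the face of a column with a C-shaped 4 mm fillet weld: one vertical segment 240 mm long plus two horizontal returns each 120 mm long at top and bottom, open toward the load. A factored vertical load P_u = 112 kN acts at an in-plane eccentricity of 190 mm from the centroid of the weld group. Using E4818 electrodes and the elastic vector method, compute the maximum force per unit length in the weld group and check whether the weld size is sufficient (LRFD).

f_max ≈ 762 N/mm; NOT adequate

E48XX → F_EXX = 480 MPa.
Total weld length L_w = 480 mm. Treat welds as unit-width lines.
Centroid: x̄ = 2×120×60 / 480 = 30 mm from the vertical weld.
Polar moment about centroid: J = I_x + I_y = [240³/12 + 2×120×120²] + [240×30² + 2(120³/12 + 120×30²)] = 5328000 mm³.
Direct shear f_v = P/L_w = 112×10³ / 480 = 233.3 N/mm (vertical).
Torsion M = P·e = 112×10³ × 190 = 21280000 N·mm.
Critical point at (x, y) = (90, 120) from centroid. f_tx = M·y/J = 479.3 N/mm; f_ty = M·x/J = 359.5 N/mm.
Resultant f_max = √[f_tx² + (f_v + f_ty)²] = √[479.3² + (233.3 + 359.5)²] = 762.3 N/mm.
Capacity per unit length: φr_n = 0.75 × 0.6 × 480 × (0.707 × 4) = 610.8 N/mm.
762.3 > 610.8 → NOT adequate.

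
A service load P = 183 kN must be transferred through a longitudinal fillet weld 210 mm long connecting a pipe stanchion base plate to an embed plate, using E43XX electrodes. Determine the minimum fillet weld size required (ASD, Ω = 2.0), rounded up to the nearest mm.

w = 10 mm

E43XX → F_EXX = 430 MPa.
Total weld length L = 210 mm.
Required throat t_e = P × Ω / (0.6 F_EXX × L) = 183 × 2.0 / (0.6 × 430 × 210 × 10⁻³) = 6.755 mm.
Required leg w = t_e / 0.707 = 9.555 mm → use 10 mm.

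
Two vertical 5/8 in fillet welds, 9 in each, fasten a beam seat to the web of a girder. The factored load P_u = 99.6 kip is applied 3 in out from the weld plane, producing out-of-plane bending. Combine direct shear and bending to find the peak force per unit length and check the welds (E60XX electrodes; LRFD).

f_max ≈ 12.4 kip/in; NOT adequate

E60XX → F_EXX = 60 ksi.
L_w = 2 × 9 = 18 in; section modulus (unit throat) S = 2 × L²/6 = 27 in².
Direct shear f_v = P/L_w = 99.6/18 = 5.533 kip/in.
Moment M = P × e = 99.6 × 3 = 298.8 kip·in; bending f_b = M/S = 11.07 kip/in.
f_max = √(f_v² + f_b²) = √(5.533² + 11.07²) = 12.37 kip/in.
φr_n = 0.75 × 0.6 × 60 × (0.707 × 0.625) = 11.93 kip/in → NOT adequate.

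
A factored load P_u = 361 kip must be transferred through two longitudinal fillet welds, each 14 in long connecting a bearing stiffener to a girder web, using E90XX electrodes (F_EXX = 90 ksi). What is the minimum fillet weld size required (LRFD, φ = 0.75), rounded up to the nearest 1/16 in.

w = 1/2 in

Total weld length L = 28 in.
Required throat t_e = P_u / (φ × 0.6 F_EXX × L) = 361 / (0.75 × 0.6 × 90 × 28) = 0.3183 in.
Required leg w = t_e / 0.707 = 0.4503 in → use 1/2 in.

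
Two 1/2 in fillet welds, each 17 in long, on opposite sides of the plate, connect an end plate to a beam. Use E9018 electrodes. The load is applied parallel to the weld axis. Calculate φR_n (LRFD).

E90XX → F_EXX = 90 ksi.
Effective throat t_e = 0.707 × 0.5 = 0.3535 in.
Total length L = 34 in; A_we = 0.3535 × 34 = 12.02 in².
F_nw = 0.6 F_EXX = 0.6 × 90 = 54 ksi.
φR_n = 0.75 × 54 × 12.02 = 486.8 kips.

φR_n ≈ 487 kips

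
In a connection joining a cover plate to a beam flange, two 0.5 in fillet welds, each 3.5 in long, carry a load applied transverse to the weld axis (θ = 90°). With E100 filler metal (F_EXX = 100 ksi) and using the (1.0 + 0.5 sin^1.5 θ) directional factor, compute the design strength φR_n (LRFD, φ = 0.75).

t_e = 0.707 × 0.5 = 0.3535 in; A_we = 0.3535 × 7 = 2.474 in².
Directional factor: 1.0 + 0.5 sin^1.5(90°) = 1.5.
F_nw = 0.6 × 100 × 1.5 = 90 ksi.
φR_n = 0.75 × 90 × 2.474 = 167 kip.

φR_n ≈ 167 kip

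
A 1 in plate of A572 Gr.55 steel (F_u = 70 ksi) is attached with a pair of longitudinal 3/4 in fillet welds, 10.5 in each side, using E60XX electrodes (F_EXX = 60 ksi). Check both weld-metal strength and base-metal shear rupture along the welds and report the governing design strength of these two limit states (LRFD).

t_e = 0.707 × 0.75 = 0.5302 in; L = 21 in.
Weld metal: φR_n = 0.75 × 0.6 × 60 × 0.5302 × 21 = 300.7 kips.
Base metal (shear rupture): φR_n = 0.75 × 0.6 × 70 × 1 × 21 = 661.5 kips.
Governing: weld metal.

φR_n ≈ 301 kips (weld metal governs)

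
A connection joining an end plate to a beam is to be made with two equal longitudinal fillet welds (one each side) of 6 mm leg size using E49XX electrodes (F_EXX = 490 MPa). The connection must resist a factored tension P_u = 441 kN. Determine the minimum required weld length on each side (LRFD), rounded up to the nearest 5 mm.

L = 240 mm on each side

Throat t_e = 0.707 × 6 = 4.242 mm.
φr_n = 0.75 × 0.6 × 490 × 4.242 × 10⁻³ = 0.9354 kN/mm.
L_req = P_u / φr_n = 441 / 0.9354 = 471.5 mm total.
Per side: 471.5 / 2 = 235.7 mm.
Round up → use L = 240 mm on each side.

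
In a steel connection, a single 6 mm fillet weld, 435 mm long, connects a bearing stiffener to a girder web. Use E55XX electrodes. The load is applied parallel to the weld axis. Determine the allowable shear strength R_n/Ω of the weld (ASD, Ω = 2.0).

E55XX → F_EXX = 550 MPa.
Effective throat t_e = 0.707 × 6 = 4.242 mm.
Total length L = 435 mm; A_we = 4.242 × 435 = 1845 mm².
F_nw = 0.6 F_EXX = 0.6 × 550 = 330 MPa.
R_n = 330 × 1845 × 10⁻³ = 608.9 kN; R_n/Ω = 608.9/2.0 = 304.5 kN.

R_n/Ω ≈ 304 kN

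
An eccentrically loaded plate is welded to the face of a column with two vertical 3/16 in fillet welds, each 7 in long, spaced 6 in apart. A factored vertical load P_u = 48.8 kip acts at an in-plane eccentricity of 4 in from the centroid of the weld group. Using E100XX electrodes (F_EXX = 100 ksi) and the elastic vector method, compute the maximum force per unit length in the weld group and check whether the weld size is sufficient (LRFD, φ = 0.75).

Total weld length L_w = 14 in. Treat welds as unit-width lines.
Polar moment about centroid: J = 2[d³/12 + d(b/2)²] = 2[7³/12 + 7×3²] = 183.2 in³.
Direct shear f_v = P/L_w = 48.8 / 14 = 3.486 kip/in (vertical).
Torsion M = P·e = 48.8 × 4 = 195.2 kip·in.
Critical point at (x, y) = (3, 3.5) from centroid. f_tx = M·y/J = 3.73 kip/in; f_ty = M·x/J = 3.197 kip/in.
Resultant f_max = √[f_tx² + (f_v + f_ty)²] = √[3.73² + (3.486 + 3.197)²] = 7.653 kip/in.
Capacity per unit length: φr_n = 0.75 × 0.6 × 100 × (0.707 × 0.1875) = 5.965 kip/in.
7.653 > 5.965 → NOT adequate.

f_max ≈ 7.65 kip/in; NOT adequate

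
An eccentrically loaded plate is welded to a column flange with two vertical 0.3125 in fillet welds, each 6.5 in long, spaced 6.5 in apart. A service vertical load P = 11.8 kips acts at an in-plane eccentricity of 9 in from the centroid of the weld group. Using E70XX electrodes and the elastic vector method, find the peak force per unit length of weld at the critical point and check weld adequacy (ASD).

E70XX → F_EXX = 70 ksi.
Total weld length L_w = 13 in. Treat welds as unit-width lines.
Polar moment about centroid: J = 2[d³/12 + d(b/2)²] = 2[6.5³/12 + 6.5×3.25²] = 183.1 in³.
Direct shear f_v = P/L_w = 11.8 / 13 = 0.9077 kip/in (vertical).
Torsion M = P·e = 11.8 × 9 = 106.2 kip·in.
Critical point at (x, y) = (3.25, 3.25) from centroid. f_tx = M·y/J = 1.885 kip/in; f_ty = M·x/J = 1.885 kip/in.
Resultant f_max = √[f_tx² + (f_v + f_ty)²] = √[1.885² + (0.9077 + 1.885)²] = 3.37 kip/in.
Capacity per unit length: r_n/Ω = (1/2.0) × 0.6 × 70 × (0.707 × 0.3125) = 4.64 kip/in.
3.37 ≤ 4.64 → adequate.

f_max ≈ 3.37 kip/in; adequate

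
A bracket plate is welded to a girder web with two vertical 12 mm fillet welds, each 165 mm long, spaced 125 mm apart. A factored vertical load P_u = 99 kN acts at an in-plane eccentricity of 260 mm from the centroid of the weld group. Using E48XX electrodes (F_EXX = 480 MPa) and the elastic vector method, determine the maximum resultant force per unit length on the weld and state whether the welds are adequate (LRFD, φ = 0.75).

f_max ≈ 1510 N/mm; adequate

Total weld length L_w = 330 mm. Treat welds as unit-width lines.
Polar moment about centroid: J = 2[d³/12 + d(b/2)²] = 2[165³/12 + 165×62.5²] = 2038000 mm³.
Direct shear f_v = P/L_w = 99×10³ / 330 = 300 N/mm (vertical).
Torsion M = P·e = 99×10³ × 260 = 25740000 N·mm.
Critical point at (x, y) = (62.5, 82.5) from centroid. f_tx = M·y/J = 1042 N/mm; f_ty = M·x/J = 789.5 N/mm.
Resultant f_max = √[f_tx² + (f_v + f_ty)²] = √[1042² + (300 + 789.5)²] = 1508 N/mm.
Capacity per unit length: φr_n = 0.75 × 0.6 × 480 × (0.707 × 12) = 1833 N/mm.
1508 ≤ 1833 → adequate.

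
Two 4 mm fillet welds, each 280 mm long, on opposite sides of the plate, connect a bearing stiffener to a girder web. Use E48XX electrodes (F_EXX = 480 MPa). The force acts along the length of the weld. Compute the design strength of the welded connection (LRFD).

φR_n ≈ 342 kN

Effective throat t_e = 0.707 × 4 = 2.828 mm.
Total length L = 560 mm; A_we = 2.828 × 560 = 1584 mm².
F_nw = 0.6 F_EXX = 0.6 × 480 = 288 MPa.
φR_n = 0.75 × 288 × 1584 × 10⁻³ = 342.1 kN.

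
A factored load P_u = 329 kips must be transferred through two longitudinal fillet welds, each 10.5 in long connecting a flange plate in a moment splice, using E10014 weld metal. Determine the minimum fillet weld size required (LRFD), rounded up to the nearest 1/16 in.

E100XX → F_EXX = 100 ksi.
Total weld length L = 21 in.
Required throat t_e = P_u / (φ × 0.6 F_EXX × L) = 329 / (0.75 × 0.6 × 100 × 21) = 0.3481 in.
Required leg w = t_e / 0.707 = 0.4924 in → use 1/2 in.

w = 1/2 in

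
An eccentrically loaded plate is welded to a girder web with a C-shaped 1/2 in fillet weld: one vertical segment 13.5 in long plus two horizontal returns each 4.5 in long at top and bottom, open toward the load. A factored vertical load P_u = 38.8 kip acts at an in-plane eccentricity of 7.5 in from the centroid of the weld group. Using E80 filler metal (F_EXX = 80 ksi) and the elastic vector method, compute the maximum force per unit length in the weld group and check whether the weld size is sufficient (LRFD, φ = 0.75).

Total weld length L_w = 22.5 in. Treat welds as unit-width lines.
Centroid: x̄ = 2×4.5×2.25 / 22.5 = 0.9 in from the vertical weld.
Polar moment about centroid: J = I_x + I_y = [13.5³/12 + 2×4.5×6.75²] + [13.5×0.9² + 2(4.5³/12 + 4.5×1.35²)] = 657.6 in³.
Direct shear f_v = P/L_w = 38.8 / 22.5 = 1.724 kip/in (vertical).
Torsion M = P·e = 38.8 × 7.5 = 291 kip·in.
Critical point at (x, y) = (3.6, 6.75) from centroid. f_tx = M·y/J = 2.987 kip/in; f_ty = M·x/J = 1.593 kip/in.
Resultant f_max = √[f_tx² + (f_v + f_ty)²] = √[2.987² + (1.724 + 1.593)²] = 4.464 kip/in.
Capacity per unit length: φr_n = 0.75 × 0.6 × 80 × (0.707 × 0.5) = 12.73 kip/in.
4.464 ≤ 12.73 → adequate.

f_max ≈ 4.46 kip/in; adequate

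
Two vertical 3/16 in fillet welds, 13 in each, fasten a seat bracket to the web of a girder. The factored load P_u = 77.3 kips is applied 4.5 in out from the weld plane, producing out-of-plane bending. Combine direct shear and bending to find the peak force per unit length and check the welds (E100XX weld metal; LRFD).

f_max ≈ 6.85 kip/in; NOT adequate

E100XX → F_EXX = 100 ksi.
L_w = 2 × 13 = 26 in; section modulus (unit throat) S = 2 × L²/6 = 56.33 in².
Direct shear f_v = P/L_w = 77.3/26 = 2.973 kip/in.
Moment M = P × e = 77.3 × 4.5 = 347.85 kip·in; bending f_b = M/S = 6.175 kip/in.
f_max = √(f_v² + f_b²) = √(2.973² + 6.175²) = 6.853 kip/in.
φr_n = 0.75 × 0.6 × 100 × (0.707 × 0.1875) = 5.965 kip/in → NOT adequate.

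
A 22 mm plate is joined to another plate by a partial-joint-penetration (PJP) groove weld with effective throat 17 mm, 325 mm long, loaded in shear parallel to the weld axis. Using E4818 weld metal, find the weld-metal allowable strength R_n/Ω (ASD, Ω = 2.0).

E48XX → F_EXX = 480 MPa.
Effective throat (given) t_e = 17 mm.
A_we = 17 × 325 = 5525 mm².
F_nw = 0.6 F_EXX = 288 MPa.
R_n/Ω = (288 × 5525) / 2.0 × 10⁻³ = 795.6 kN.

R_n/Ω ≈ 796 kN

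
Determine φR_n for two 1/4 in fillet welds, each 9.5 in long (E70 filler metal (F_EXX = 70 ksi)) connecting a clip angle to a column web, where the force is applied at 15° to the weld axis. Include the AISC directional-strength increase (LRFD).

φR_n ≈ 113 kips

t_e = 0.707 × 0.25 = 0.1767 in; A_we = 0.1767 × 19 = 3.358 in².
Directional factor: 1.0 + 0.5 sin^1.5(15°) = 1.066.
F_nw = 0.6 × 70 × 1.066 = 44.77 ksi.
φR_n = 0.75 × 44.77 × 3.358 = 112.7 kips.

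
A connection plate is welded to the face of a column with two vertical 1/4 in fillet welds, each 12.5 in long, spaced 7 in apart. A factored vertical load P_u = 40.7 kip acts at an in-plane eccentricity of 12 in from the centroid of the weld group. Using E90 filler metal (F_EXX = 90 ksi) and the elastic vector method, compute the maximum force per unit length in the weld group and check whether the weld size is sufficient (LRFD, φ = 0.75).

Total weld length L_w = 25 in. Treat welds as unit-width lines.
Polar moment about centroid: J = 2[d³/12 + d(b/2)²] = 2[12.5³/12 + 12.5×3.5²] = 631.8 in³.
Direct shear f_v = P/L_w = 40.7 / 25 = 1.628 kip/in (vertical).
Torsion M = P·e = 40.7 × 12 = 488.4 kip·in.
Critical point at (x, y) = (3.5, 6.25) from centroid. f_tx = M·y/J = 4.832 kip/in; f_ty = M·x/J = 2.706 kip/in.
Resultant f_max = √[f_tx² + (f_v + f_ty)²] = √[4.832² + (1.628 + 2.706)²] = 6.49 kip/in.
Capacity per unit length: φr_n = 0.75 × 0.6 × 90 × (0.707 × 0.25) = 7.158 kip/in.
6.49 ≤ 7.158 → adequate.

f_max ≈ 6.49 kip/in; adequate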